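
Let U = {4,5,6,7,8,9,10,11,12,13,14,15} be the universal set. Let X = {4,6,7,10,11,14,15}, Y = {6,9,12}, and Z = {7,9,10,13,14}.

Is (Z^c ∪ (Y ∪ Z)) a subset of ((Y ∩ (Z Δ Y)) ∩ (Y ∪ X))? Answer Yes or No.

No

Z^c = {4,5,6,8,11,12,15}
Y ∪ Z = {6,7,9,10,12,13,14}
Z^c ∪ (Y ∪ Z) = {4,5,6,7,8,9,10,11,12,13,14,15}
Z Δ Y = {6,7,10,12,13,14}
Y ∩ (Z Δ Y) = {6,12}
Y ∪ X = {4,6,7,9,10,11,12,14,15}
(Y ∩ (Z Δ Y)) ∩ (Y ∪ X) = {6,12}
4 ∈ Z^c ∪ (Y ∪ Z) but 4 ∉ (Y ∩ (Z Δ Y)) ∩ (Y ∪ X), so the inclusion fails.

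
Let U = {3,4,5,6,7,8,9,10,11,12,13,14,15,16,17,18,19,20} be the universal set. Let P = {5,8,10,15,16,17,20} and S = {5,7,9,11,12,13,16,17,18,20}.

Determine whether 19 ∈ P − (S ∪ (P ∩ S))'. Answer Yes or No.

No

19 ∉ P and 19 ∉ S, so 19 ∉ P ∩ S
19 ∉ S and 19 ∉ (P ∩ S), so 19 ∉ S ∪ (P ∩ S)
19 ∈ (S ∪ (P ∩ S))' since 19 ∉ (S ∪ (P ∩ S))
19 ∉ P and 19 ∈ (S ∪ (P ∩ S))', so 19 ∉ P − (S ∪ (P ∩ S))'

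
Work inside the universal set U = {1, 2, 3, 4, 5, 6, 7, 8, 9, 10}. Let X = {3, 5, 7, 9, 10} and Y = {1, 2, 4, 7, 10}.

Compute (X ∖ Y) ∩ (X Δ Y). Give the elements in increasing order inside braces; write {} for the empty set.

X ∖ Y = {3, 5, 9}
X Δ Y = {1, 2, 3, 4, 5, 9}
(X ∖ Y) ∩ (X Δ Y) = {3, 5, 9}

{3, 5, 9}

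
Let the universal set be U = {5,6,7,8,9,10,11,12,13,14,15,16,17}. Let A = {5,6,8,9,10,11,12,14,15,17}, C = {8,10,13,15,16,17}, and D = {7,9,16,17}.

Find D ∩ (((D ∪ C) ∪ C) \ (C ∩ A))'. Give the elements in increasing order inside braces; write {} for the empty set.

D ∪ C = {7,8,9,10,13,15,16,17}
(D ∪ C) ∪ C = {7,8,9,10,13,15,16,17}
C ∩ A = {8,10,15,17}
((D ∪ C) ∪ C) \ (C ∩ A) = {7,9,13,16}
(((D ∪ C) ∪ C) \ (C ∩ A))' = {5,6,8,10,11,12,14,15,17}
D ∩ (((D ∪ C) ∪ C) \ (C ∩ A))' = {17}

{17}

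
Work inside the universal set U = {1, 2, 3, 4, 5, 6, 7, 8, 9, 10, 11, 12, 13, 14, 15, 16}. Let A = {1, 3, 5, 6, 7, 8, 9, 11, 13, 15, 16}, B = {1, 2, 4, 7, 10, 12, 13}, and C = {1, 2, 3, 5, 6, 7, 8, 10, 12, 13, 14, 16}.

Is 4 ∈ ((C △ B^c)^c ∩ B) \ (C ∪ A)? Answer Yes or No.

4 ∈ B, so 4 ∉ B^c
4 ∉ C and 4 ∉ B^c, so 4 ∉ C △ B^c
4 ∈ (C △ B^c)^c since 4 ∉ (C △ B^c)
4 ∈ (C △ B^c)^c and 4 ∈ B, so 4 ∈ (C △ B^c)^c ∩ B
4 ∉ C and 4 ∉ A, so 4 ∉ C ∪ A
4 ∈ ((C △ B^c)^c ∩ B) and 4 ∉ (C ∪ A), so 4 ∈ ((C △ B^c)^c ∩ B) \ (C ∪ A)

Yes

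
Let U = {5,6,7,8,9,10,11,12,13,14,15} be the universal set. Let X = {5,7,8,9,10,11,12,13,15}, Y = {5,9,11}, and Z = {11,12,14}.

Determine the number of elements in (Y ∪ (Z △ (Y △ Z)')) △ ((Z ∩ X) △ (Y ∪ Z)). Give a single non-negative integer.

8

Y △ Z = {5,9,12,14}
(Y △ Z)' = {6,7,8,10,11,13,15}
Z △ (Y △ Z)' = {6,7,8,10,12,13,14,15}
Y ∪ (Z △ (Y △ Z)') = {5,6,7,8,9,10,11,12,13,14,15}
Z ∩ X = {11,12}
Y ∪ Z = {5,9,11,12,14}
(Z ∩ X) △ (Y ∪ Z) = {5,9,14}
(Y ∪ (Z △ (Y △ Z)')) △ ((Z ∩ X) △ (Y ∪ Z)) = {6,7,8,10,11,12,13,15}
|(Y ∪ (Z △ (Y △ Z)')) △ ((Z ∩ X) △ (Y ∪ Z))| = 8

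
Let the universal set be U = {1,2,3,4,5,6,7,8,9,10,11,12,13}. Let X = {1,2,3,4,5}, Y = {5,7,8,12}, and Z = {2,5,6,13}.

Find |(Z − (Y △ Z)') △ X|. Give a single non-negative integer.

Y △ Z = {2,6,7,8,12,13}
(Y △ Z)' = {1,3,4,5,9,10,11}
Z − (Y △ Z)' = {2,6,13}
(Z − (Y △ Z)') △ X = {1,3,4,5,6,13}
|(Z − (Y △ Z)') △ X| = 6

6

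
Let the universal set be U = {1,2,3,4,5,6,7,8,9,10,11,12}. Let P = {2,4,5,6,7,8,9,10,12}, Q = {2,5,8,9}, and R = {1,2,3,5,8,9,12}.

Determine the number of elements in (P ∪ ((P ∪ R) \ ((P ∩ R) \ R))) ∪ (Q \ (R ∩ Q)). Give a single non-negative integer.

11

P ∪ R = {1,2,3,4,5,6,7,8,9,10,12}
P ∩ R = {2,5,8,9,12}
(P ∩ R) \ R = {}
(P ∪ R) \ ((P ∩ R) \ R) = {1,2,3,4,5,6,7,8,9,10,12}
P ∪ ((P ∪ R) \ ((P ∩ R) \ R)) = {1,2,3,4,5,6,7,8,9,10,12}
R ∩ Q = {2,5,8,9}
Q \ (R ∩ Q) = {}
(P ∪ ((P ∪ R) \ ((P ∩ R) \ R))) ∪ (Q \ (R ∩ Q)) = {1,2,3,4,5,6,7,8,9,10,12}
|(P ∪ ((P ∪ R) \ ((P ∩ R) \ R))) ∪ (Q \ (R ∩ Q))| = 11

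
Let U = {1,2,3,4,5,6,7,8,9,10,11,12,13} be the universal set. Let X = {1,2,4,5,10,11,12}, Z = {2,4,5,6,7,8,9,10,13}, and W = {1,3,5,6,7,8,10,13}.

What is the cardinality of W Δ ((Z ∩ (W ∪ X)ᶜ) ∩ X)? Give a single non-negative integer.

8

W ∪ X = {1,2,3,4,5,6,7,8,10,11,12,13}
(W ∪ X)ᶜ = {9}
Z ∩ (W ∪ X)ᶜ = {9}
(Z ∩ (W ∪ X)ᶜ) ∩ X = {}
W Δ ((Z ∩ (W ∪ X)ᶜ) ∩ X) = {1,3,5,6,7,8,10,13}
|W Δ ((Z ∩ (W ∪ X)ᶜ) ∩ X)| = 8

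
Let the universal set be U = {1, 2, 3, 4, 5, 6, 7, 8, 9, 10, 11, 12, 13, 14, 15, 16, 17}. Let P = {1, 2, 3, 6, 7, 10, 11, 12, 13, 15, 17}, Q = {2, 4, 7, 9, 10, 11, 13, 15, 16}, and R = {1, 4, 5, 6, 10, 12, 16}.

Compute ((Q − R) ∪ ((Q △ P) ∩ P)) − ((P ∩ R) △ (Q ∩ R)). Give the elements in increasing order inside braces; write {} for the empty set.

{2, 3, 7, 9, 11, 13, 15, 17}

Q − R = {2, 7, 9, 11, 13, 15}
Q △ P = {1, 3, 4, 6, 9, 12, 16, 17}
(Q △ P) ∩ P = {1, 3, 6, 12, 17}
(Q − R) ∪ ((Q △ P) ∩ P) = {1, 2, 3, 6, 7, 9, 11, 12, 13, 15, 17}
P ∩ R = {1, 6, 10, 12}
Q ∩ R = {4, 10, 16}
(P ∩ R) △ (Q ∩ R) = {1, 4, 6, 12, 16}
((Q − R) ∪ ((Q △ P) ∩ P)) − ((P ∩ R) △ (Q ∩ R)) = {2, 3, 7, 9, 11, 13, 15, 17}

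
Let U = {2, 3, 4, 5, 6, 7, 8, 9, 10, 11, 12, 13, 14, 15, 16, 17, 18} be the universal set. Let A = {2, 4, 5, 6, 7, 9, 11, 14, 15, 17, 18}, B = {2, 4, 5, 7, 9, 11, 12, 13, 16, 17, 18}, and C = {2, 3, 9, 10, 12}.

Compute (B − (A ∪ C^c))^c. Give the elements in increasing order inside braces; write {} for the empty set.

C^c = {4, 5, 6, 7, 8, 11, 13, 14, 15, 16, 17, 18}
A ∪ C^c = {2, 4, 5, 6, 7, 8, 9, 11, 13, 14, 15, 16, 17, 18}
B − (A ∪ C^c) = {12}
(B − (A ∪ C^c))^c = {2, 3, 4, 5, 6, 7, 8, 9, 10, 11, 13, 14, 15, 16, 17, 18}

{2, 3, 4, 5, 6, 7, 8, 9, 10, 11, 13, 14, 15, 16, 17, 18}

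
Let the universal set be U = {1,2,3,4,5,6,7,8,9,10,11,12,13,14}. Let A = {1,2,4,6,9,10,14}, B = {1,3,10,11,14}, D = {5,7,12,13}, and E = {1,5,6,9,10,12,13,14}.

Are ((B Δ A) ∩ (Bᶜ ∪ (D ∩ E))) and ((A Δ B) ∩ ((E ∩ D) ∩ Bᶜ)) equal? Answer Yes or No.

B Δ A = {2,3,4,6,9,11}
Bᶜ = {2,4,5,6,7,8,9,12,13}
D ∩ E = {5,12,13}
Bᶜ ∪ (D ∩ E) = {2,4,5,6,7,8,9,12,13}
(B Δ A) ∩ (Bᶜ ∪ (D ∩ E)) = {2,4,6,9}
A Δ B = {2,3,4,6,9,11}
E ∩ D = {5,12,13}
(E ∩ D) ∩ Bᶜ = {5,12,13}
(A Δ B) ∩ ((E ∩ D) ∩ Bᶜ) = {}
2 ∈ (B Δ A) ∩ (Bᶜ ∪ (D ∩ E)) but 2 ∉ (A Δ B) ∩ ((E ∩ D) ∩ Bᶜ), so they differ.

No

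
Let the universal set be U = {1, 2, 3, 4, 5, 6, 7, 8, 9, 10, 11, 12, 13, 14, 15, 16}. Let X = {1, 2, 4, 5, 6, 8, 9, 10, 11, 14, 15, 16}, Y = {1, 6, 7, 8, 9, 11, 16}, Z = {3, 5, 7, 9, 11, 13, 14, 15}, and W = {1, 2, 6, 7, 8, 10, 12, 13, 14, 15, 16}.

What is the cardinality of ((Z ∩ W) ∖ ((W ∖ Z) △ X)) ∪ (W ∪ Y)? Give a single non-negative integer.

Z ∩ W = {7, 13, 14, 15}
W ∖ Z = {1, 2, 6, 8, 10, 12, 16}
(W ∖ Z) △ X = {4, 5, 9, 11, 12, 14, 15}
(Z ∩ W) ∖ ((W ∖ Z) △ X) = {7, 13}
W ∪ Y = {1, 2, 6, 7, 8, 9, 10, 11, 12, 13, 14, 15, 16}
((Z ∩ W) ∖ ((W ∖ Z) △ X)) ∪ (W ∪ Y) = {1, 2, 6, 7, 8, 9, 10, 11, 12, 13, 14, 15, 16}
|((Z ∩ W) ∖ ((W ∖ Z) △ X)) ∪ (W ∪ Y)| = 13

13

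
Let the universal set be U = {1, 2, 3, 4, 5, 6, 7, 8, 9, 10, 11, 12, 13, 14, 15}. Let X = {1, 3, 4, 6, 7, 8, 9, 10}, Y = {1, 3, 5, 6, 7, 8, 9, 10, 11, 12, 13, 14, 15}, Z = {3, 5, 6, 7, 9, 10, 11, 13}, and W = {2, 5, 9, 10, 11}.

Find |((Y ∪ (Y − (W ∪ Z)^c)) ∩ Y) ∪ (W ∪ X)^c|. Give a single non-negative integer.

W ∪ Z = {2, 3, 5, 6, 7, 9, 10, 11, 13}
(W ∪ Z)^c = {1, 4, 8, 12, 14, 15}
Y − (W ∪ Z)^c = {3, 5, 6, 7, 9, 10, 11, 13}
Y ∪ (Y − (W ∪ Z)^c) = {1, 3, 5, 6, 7, 8, 9, 10, 11, 12, 13, 14, 15}
(Y ∪ (Y − (W ∪ Z)^c)) ∩ Y = {1, 3, 5, 6, 7, 8, 9, 10, 11, 12, 13, 14, 15}
W ∪ X = {1, 2, 3, 4, 5, 6, 7, 8, 9, 10, 11}
(W ∪ X)^c = {12, 13, 14, 15}
((Y ∪ (Y − (W ∪ Z)^c)) ∩ Y) ∪ (W ∪ X)^c = {1, 3, 5, 6, 7, 8, 9, 10, 11, 12, 13, 14, 15}
|((Y ∪ (Y − (W ∪ Z)^c)) ∩ Y) ∪ (W ∪ X)^c| = 13

13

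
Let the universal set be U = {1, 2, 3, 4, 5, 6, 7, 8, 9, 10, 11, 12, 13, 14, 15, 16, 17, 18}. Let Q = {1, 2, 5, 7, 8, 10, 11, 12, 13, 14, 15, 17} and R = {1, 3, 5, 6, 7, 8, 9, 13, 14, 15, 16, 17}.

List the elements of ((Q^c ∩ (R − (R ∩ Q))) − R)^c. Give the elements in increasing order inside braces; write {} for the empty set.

{1, 2, 3, 4, 5, 6, 7, 8, 9, 10, 11, 12, 13, 14, 15, 16, 17, 18}

Q^c = {3, 4, 6, 9, 16, 18}
R ∩ Q = {1, 5, 7, 8, 13, 14, 15, 17}
R − (R ∩ Q) = {3, 6, 9, 16}
Q^c ∩ (R − (R ∩ Q)) = {3, 6, 9, 16}
(Q^c ∩ (R − (R ∩ Q))) − R = {}
((Q^c ∩ (R − (R ∩ Q))) − R)^c = {1, 2, 3, 4, 5, 6, 7, 8, 9, 10, 11, 12, 13, 14, 15, 16, 17, 18}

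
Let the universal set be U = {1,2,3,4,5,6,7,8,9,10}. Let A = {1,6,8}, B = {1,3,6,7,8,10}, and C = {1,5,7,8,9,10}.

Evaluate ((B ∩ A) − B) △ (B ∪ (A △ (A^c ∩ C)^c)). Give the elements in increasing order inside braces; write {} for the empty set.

B ∩ A = {1,6,8}
(B ∩ A) − B = {}
A^c = {2,3,4,5,7,9,10}
A^c ∩ C = {5,7,9,10}
(A^c ∩ C)^c = {1,2,3,4,6,8}
A △ (A^c ∩ C)^c = {2,3,4}
B ∪ (A △ (A^c ∩ C)^c) = {1,2,3,4,6,7,8,10}
((B ∩ A) − B) △ (B ∪ (A △ (A^c ∩ C)^c)) = {1,2,3,4,6,7,8,10}

{1,2,3,4,6,7,8,10}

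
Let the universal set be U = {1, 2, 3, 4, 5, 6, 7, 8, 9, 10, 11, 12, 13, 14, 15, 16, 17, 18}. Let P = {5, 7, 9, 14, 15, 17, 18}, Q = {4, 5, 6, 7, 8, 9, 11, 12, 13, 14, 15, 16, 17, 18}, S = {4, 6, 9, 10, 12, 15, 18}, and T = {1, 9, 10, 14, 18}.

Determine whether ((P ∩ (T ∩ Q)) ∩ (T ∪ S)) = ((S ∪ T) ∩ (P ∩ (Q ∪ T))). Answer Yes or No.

T ∩ Q = {9, 14, 18}
P ∩ (T ∩ Q) = {9, 14, 18}
T ∪ S = {1, 4, 6, 9, 10, 12, 14, 15, 18}
(P ∩ (T ∩ Q)) ∩ (T ∪ S) = {9, 14, 18}
S ∪ T = {1, 4, 6, 9, 10, 12, 14, 15, 18}
Q ∪ T = {1, 4, 5, 6, 7, 8, 9, 10, 11, 12, 13, 14, 15, 16, 17, 18}
P ∩ (Q ∪ T) = {5, 7, 9, 14, 15, 17, 18}
(S ∪ T) ∩ (P ∩ (Q ∪ T)) = {9, 14, 15, 18}
15 ∈ (S ∪ T) ∩ (P ∩ (Q ∪ T)) but 15 ∉ (P ∩ (T ∩ Q)) ∩ (T ∪ S), so they differ.

No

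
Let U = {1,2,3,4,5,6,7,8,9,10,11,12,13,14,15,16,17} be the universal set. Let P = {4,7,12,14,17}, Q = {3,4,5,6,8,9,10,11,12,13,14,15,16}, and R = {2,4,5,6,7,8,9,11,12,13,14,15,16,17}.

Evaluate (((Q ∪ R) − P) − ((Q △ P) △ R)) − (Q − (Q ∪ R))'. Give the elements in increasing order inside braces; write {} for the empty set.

{}

Q ∪ R = {2,3,4,5,6,7,8,9,10,11,12,13,14,15,16,17}
(Q ∪ R) − P = {2,3,5,6,8,9,10,11,13,15,16}
Q △ P = {3,5,6,7,8,9,10,11,13,15,16,17}
(Q △ P) △ R = {2,3,4,10,12,14}
((Q ∪ R) − P) − ((Q △ P) △ R) = {5,6,8,9,11,13,15,16}
Q − (Q ∪ R) = {}
(Q − (Q ∪ R))' = {1,2,3,4,5,6,7,8,9,10,11,12,13,14,15,16,17}
(((Q ∪ R) − P) − ((Q △ P) △ R)) − (Q − (Q ∪ R))' = {}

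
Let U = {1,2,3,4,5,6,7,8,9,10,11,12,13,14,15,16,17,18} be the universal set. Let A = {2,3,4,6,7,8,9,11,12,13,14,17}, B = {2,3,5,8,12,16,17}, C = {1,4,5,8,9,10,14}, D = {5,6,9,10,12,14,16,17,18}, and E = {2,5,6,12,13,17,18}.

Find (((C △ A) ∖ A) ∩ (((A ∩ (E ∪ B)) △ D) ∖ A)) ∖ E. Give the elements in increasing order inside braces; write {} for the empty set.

{10}

C △ A = {1,2,3,5,6,7,10,11,12,13,17}
(C △ A) ∖ A = {1,5,10}
E ∪ B = {2,3,5,6,8,12,13,16,17,18}
A ∩ (E ∪ B) = {2,3,6,8,12,13,17}
(A ∩ (E ∪ B)) △ D = {2,3,5,8,9,10,13,14,16,18}
((A ∩ (E ∪ B)) △ D) ∖ A = {5,10,16,18}
((C △ A) ∖ A) ∩ (((A ∩ (E ∪ B)) △ D) ∖ A) = {5,10}
(((C △ A) ∖ A) ∩ (((A ∩ (E ∪ B)) △ D) ∖ A)) ∖ E = {10}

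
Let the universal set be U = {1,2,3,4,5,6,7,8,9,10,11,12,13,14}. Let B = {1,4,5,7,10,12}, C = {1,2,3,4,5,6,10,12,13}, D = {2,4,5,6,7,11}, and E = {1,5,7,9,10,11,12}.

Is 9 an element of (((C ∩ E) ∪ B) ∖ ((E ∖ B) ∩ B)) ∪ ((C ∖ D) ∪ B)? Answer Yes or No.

9 ∉ C and 9 ∈ E, so 9 ∉ C ∩ E
9 ∉ (C ∩ E) and 9 ∉ B, so 9 ∉ (C ∩ E) ∪ B
9 ∈ E and 9 ∉ B, so 9 ∈ E ∖ B
9 ∈ (E ∖ B) and 9 ∉ B, so 9 ∉ (E ∖ B) ∩ B
9 ∉ ((C ∩ E) ∪ B) and 9 ∉ ((E ∖ B) ∩ B), so 9 ∉ ((C ∩ E) ∪ B) ∖ ((E ∖ B) ∩ B)
9 ∉ C and 9 ∉ D, so 9 ∉ C ∖ D
9 ∉ (C ∖ D) and 9 ∉ B, so 9 ∉ (C ∖ D) ∪ B
9 ∉ (((C ∩ E) ∪ B) ∖ ((E ∖ B) ∩ B)) and 9 ∉ ((C ∖ D) ∪ B), so 9 ∉ (((C ∩ E) ∪ B) ∖ ((E ∖ B) ∩ B)) ∪ ((C ∖ D) ∪ B)

No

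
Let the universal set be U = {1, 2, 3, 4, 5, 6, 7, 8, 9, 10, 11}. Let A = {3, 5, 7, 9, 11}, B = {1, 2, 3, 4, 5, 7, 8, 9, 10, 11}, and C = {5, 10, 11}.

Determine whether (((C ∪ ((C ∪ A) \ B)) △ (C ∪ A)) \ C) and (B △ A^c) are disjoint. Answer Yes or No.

C ∪ A = {3, 5, 7, 9, 10, 11}
(C ∪ A) \ B = {}
C ∪ ((C ∪ A) \ B) = {5, 10, 11}
(C ∪ ((C ∪ A) \ B)) △ (C ∪ A) = {3, 7, 9}
((C ∪ ((C ∪ A) \ B)) △ (C ∪ A)) \ C = {3, 7, 9}
A^c = {1, 2, 4, 6, 8, 10}
B △ A^c = {3, 5, 6, 7, 9, 11}
3 lies in both, so they are not disjoint.

No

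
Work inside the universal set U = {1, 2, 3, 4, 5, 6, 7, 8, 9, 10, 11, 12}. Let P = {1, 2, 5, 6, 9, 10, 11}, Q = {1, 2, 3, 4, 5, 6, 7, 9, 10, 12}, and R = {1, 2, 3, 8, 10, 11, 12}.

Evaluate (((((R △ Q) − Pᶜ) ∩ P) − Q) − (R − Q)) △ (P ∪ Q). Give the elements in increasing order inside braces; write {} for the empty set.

R △ Q = {4, 5, 6, 7, 8, 9, 11}
Pᶜ = {3, 4, 7, 8, 12}
(R △ Q) − Pᶜ = {5, 6, 9, 11}
((R △ Q) − Pᶜ) ∩ P = {5, 6, 9, 11}
(((R △ Q) − Pᶜ) ∩ P) − Q = {11}
R − Q = {8, 11}
((((R △ Q) − Pᶜ) ∩ P) − Q) − (R − Q) = {}
P ∪ Q = {1, 2, 3, 4, 5, 6, 7, 9, 10, 11, 12}
(((((R △ Q) − Pᶜ) ∩ P) − Q) − (R − Q)) △ (P ∪ Q) = {1, 2, 3, 4, 5, 6, 7, 9, 10, 11, 12}

{1, 2, 3, 4, 5, 6, 7, 9, 10, 11, 12}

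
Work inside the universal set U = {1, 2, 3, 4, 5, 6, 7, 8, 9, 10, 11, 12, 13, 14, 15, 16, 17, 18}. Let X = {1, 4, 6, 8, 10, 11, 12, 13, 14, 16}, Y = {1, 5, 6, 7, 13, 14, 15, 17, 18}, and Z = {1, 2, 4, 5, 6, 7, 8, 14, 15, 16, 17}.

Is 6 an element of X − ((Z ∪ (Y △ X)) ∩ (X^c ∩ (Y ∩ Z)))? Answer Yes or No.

Yes

6 ∈ Y and 6 ∈ X, so 6 ∉ Y △ X
6 ∈ Z and 6 ∉ (Y △ X), so 6 ∈ Z ∪ (Y △ X)
6 ∈ X, so 6 ∉ X^c
6 ∈ Y and 6 ∈ Z, so 6 ∈ Y ∩ Z
6 ∉ X^c and 6 ∈ (Y ∩ Z), so 6 ∉ X^c ∩ (Y ∩ Z)
6 ∈ (Z ∪ (Y △ X)) and 6 ∉ (X^c ∩ (Y ∩ Z)), so 6 ∉ (Z ∪ (Y △ X)) ∩ (X^c ∩ (Y ∩ Z))
6 ∈ X and 6 ∉ ((Z ∪ (Y △ X)) ∩ (X^c ∩ (Y ∩ Z))), so 6 ∈ X − ((Z ∪ (Y △ X)) ∩ (X^c ∩ (Y ∩ Z)))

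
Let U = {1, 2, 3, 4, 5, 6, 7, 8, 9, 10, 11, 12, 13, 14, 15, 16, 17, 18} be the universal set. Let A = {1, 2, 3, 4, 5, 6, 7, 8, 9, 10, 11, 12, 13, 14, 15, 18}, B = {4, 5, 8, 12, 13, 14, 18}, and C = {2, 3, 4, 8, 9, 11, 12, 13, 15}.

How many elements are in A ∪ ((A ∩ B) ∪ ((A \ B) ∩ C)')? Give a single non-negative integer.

18

A ∩ B = {4, 5, 8, 12, 13, 14, 18}
A \ B = {1, 2, 3, 6, 7, 9, 10, 11, 15}
(A \ B) ∩ C = {2, 3, 9, 11, 15}
((A \ B) ∩ C)' = {1, 4, 5, 6, 7, 8, 10, 12, 13, 14, 16, 17, 18}
(A ∩ B) ∪ ((A \ B) ∩ C)' = {1, 4, 5, 6, 7, 8, 10, 12, 13, 14, 16, 17, 18}
A ∪ ((A ∩ B) ∪ ((A \ B) ∩ C)') = {1, 2, 3, 4, 5, 6, 7, 8, 9, 10, 11, 12, 13, 14, 15, 16, 17, 18}
|A ∪ ((A ∩ B) ∪ ((A \ B) ∩ C)')| = 18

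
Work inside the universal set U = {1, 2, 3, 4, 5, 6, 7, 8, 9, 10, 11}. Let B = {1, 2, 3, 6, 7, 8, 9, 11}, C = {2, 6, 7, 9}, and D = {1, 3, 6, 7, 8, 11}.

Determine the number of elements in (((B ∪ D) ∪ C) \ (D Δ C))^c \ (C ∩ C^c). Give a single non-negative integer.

B ∪ D = {1, 2, 3, 6, 7, 8, 9, 11}
(B ∪ D) ∪ C = {1, 2, 3, 6, 7, 8, 9, 11}
D Δ C = {1, 2, 3, 8, 9, 11}
((B ∪ D) ∪ C) \ (D Δ C) = {6, 7}
(((B ∪ D) ∪ C) \ (D Δ C))^c = {1, 2, 3, 4, 5, 8, 9, 10, 11}
C^c = {1, 3, 4, 5, 8, 10, 11}
C ∩ C^c = {}
(((B ∪ D) ∪ C) \ (D Δ C))^c \ (C ∩ C^c) = {1, 2, 3, 4, 5, 8, 9, 10, 11}
|(((B ∪ D) ∪ C) \ (D Δ C))^c \ (C ∩ C^c)| = 9

9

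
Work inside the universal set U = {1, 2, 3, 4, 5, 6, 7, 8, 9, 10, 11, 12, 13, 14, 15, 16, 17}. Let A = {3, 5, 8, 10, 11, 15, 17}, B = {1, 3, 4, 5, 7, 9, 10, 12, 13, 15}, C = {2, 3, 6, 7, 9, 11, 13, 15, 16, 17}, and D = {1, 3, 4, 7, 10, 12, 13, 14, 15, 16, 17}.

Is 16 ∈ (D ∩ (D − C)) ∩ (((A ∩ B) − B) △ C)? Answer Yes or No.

No

16 ∈ D and 16 ∈ C, so 16 ∉ D − C
16 ∈ D and 16 ∉ (D − C), so 16 ∉ D ∩ (D − C)
16 ∉ A and 16 ∉ B, so 16 ∉ A ∩ B
16 ∉ (A ∩ B) and 16 ∉ B, so 16 ∉ (A ∩ B) − B
16 ∉ ((A ∩ B) − B) and 16 ∈ C, so 16 ∈ ((A ∩ B) − B) △ C
16 ∉ (D ∩ (D − C)) and 16 ∈ (((A ∩ B) − B) △ C), so 16 ∉ (D ∩ (D − C)) ∩ (((A ∩ B) − B) △ C)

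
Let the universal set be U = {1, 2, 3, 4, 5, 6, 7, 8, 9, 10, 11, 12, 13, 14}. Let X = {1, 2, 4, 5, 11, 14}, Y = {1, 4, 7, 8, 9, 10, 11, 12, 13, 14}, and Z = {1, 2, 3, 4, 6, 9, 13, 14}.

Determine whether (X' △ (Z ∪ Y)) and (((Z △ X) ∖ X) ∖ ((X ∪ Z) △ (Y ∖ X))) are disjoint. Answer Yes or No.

Yes

X' = {3, 6, 7, 8, 9, 10, 12, 13}
Z ∪ Y = {1, 2, 3, 4, 6, 7, 8, 9, 10, 11, 12, 13, 14}
X' △ (Z ∪ Y) = {1, 2, 4, 11, 14}
Z △ X = {3, 5, 6, 9, 11, 13}
(Z △ X) ∖ X = {3, 6, 9, 13}
X ∪ Z = {1, 2, 3, 4, 5, 6, 9, 11, 13, 14}
Y ∖ X = {7, 8, 9, 10, 12, 13}
(X ∪ Z) △ (Y ∖ X) = {1, 2, 3, 4, 5, 6, 7, 8, 10, 11, 12, 14}
((Z △ X) ∖ X) ∖ ((X ∪ Z) △ (Y ∖ X)) = {9, 13}
{1, 2, 4, 11, 14} and {9, 13} share no elements.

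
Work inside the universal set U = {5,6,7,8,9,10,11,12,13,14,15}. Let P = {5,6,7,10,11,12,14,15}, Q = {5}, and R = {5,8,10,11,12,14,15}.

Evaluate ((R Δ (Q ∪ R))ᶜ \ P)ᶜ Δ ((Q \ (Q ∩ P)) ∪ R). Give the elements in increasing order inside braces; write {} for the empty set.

{6,7,8}

Q ∪ R = {5,8,10,11,12,14,15}
R Δ (Q ∪ R) = {}
(R Δ (Q ∪ R))ᶜ = {5,6,7,8,9,10,11,12,13,14,15}
(R Δ (Q ∪ R))ᶜ \ P = {8,9,13}
((R Δ (Q ∪ R))ᶜ \ P)ᶜ = {5,6,7,10,11,12,14,15}
Q ∩ P = {5}
Q \ (Q ∩ P) = {}
(Q \ (Q ∩ P)) ∪ R = {5,8,10,11,12,14,15}
((R Δ (Q ∪ R))ᶜ \ P)ᶜ Δ ((Q \ (Q ∩ P)) ∪ R) = {6,7,8}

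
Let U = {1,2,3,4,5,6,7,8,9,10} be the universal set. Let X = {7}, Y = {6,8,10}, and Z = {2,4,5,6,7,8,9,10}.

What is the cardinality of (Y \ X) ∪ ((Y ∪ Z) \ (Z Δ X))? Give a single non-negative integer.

4

Y \ X = {6,8,10}
Y ∪ Z = {2,4,5,6,7,8,9,10}
Z Δ X = {2,4,5,6,8,9,10}
(Y ∪ Z) \ (Z Δ X) = {7}
(Y \ X) ∪ ((Y ∪ Z) \ (Z Δ X)) = {6,7,8,10}
|(Y \ X) ∪ ((Y ∪ Z) \ (Z Δ X))| = 4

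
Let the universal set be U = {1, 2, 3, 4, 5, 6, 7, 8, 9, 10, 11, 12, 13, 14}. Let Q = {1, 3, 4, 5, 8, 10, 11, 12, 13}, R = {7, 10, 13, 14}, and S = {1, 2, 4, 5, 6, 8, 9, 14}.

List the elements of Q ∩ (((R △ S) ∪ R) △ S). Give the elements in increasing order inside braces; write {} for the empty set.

{10, 13}

R △ S = {1, 2, 4, 5, 6, 7, 8, 9, 10, 13}
(R △ S) ∪ R = {1, 2, 4, 5, 6, 7, 8, 9, 10, 13, 14}
((R △ S) ∪ R) △ S = {7, 10, 13}
Q ∩ (((R △ S) ∪ R) △ S) = {10, 13}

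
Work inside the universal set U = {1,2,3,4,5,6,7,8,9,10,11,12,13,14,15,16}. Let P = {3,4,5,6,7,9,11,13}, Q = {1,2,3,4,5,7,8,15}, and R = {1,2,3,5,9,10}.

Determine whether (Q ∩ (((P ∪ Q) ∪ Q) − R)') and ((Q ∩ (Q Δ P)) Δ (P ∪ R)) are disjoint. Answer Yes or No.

No

P ∪ Q = {1,2,3,4,5,6,7,8,9,11,13,15}
(P ∪ Q) ∪ Q = {1,2,3,4,5,6,7,8,9,11,13,15}
((P ∪ Q) ∪ Q) − R = {4,6,7,8,11,13,15}
(((P ∪ Q) ∪ Q) − R)' = {1,2,3,5,9,10,12,14,16}
Q ∩ (((P ∪ Q) ∪ Q) − R)' = {1,2,3,5}
Q Δ P = {1,2,6,8,9,11,13,15}
Q ∩ (Q Δ P) = {1,2,8,15}
P ∪ R = {1,2,3,4,5,6,7,9,10,11,13}
(Q ∩ (Q Δ P)) Δ (P ∪ R) = {3,4,5,6,7,8,9,10,11,13,15}
3 lies in both, so they are not disjoint.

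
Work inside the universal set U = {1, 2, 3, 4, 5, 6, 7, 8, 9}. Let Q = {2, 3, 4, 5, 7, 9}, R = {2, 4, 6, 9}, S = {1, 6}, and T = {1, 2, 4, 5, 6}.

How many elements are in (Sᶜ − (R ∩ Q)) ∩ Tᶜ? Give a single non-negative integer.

Sᶜ = {2, 3, 4, 5, 7, 8, 9}
R ∩ Q = {2, 4, 9}
Sᶜ − (R ∩ Q) = {3, 5, 7, 8}
Tᶜ = {3, 7, 8, 9}
(Sᶜ − (R ∩ Q)) ∩ Tᶜ = {3, 7, 8}
|(Sᶜ − (R ∩ Q)) ∩ Tᶜ| = 3

3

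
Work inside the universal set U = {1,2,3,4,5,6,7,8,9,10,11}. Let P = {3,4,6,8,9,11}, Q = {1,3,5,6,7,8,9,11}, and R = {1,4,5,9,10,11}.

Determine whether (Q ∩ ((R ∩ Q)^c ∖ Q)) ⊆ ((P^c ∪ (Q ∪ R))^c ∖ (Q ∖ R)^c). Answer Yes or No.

Yes

R ∩ Q = {1,5,9,11}
(R ∩ Q)^c = {2,3,4,6,7,8,10}
(R ∩ Q)^c ∖ Q = {2,4,10}
Q ∩ ((R ∩ Q)^c ∖ Q) = {}
P^c = {1,2,5,7,10}
Q ∪ R = {1,3,4,5,6,7,8,9,10,11}
P^c ∪ (Q ∪ R) = {1,2,3,4,5,6,7,8,9,10,11}
(P^c ∪ (Q ∪ R))^c = {}
Q ∖ R = {3,6,7,8}
(Q ∖ R)^c = {1,2,4,5,9,10,11}
(P^c ∪ (Q ∪ R))^c ∖ (Q ∖ R)^c = {}
Every element of {} is in {}, so Q ∩ ((R ∩ Q)^c ∖ Q) ⊆ (P^c ∪ (Q ∪ R))^c ∖ (Q ∖ R)^c.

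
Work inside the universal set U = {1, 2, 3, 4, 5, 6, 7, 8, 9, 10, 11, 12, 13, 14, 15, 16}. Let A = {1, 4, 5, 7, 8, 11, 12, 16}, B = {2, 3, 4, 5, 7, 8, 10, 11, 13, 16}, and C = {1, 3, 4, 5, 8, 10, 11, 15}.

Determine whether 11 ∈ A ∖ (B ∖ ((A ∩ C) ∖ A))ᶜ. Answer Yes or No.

11 ∈ A and 11 ∈ C, so 11 ∈ A ∩ C
11 ∈ (A ∩ C) and 11 ∈ A, so 11 ∉ (A ∩ C) ∖ A
11 ∈ B and 11 ∉ ((A ∩ C) ∖ A), so 11 ∈ B ∖ ((A ∩ C) ∖ A)
11 ∉ (B ∖ ((A ∩ C) ∖ A))ᶜ since 11 ∈ (B ∖ ((A ∩ C) ∖ A))
11 ∈ A and 11 ∉ (B ∖ ((A ∩ C) ∖ A))ᶜ, so 11 ∈ A ∖ (B ∖ ((A ∩ C) ∖ A))ᶜ

Yes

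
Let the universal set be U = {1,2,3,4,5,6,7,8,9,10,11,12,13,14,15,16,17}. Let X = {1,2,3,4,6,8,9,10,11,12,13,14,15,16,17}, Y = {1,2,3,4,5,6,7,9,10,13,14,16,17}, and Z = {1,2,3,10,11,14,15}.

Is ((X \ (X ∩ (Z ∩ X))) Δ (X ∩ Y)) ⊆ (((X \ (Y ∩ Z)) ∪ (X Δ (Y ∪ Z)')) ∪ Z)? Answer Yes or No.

Z ∩ X = {1,2,3,10,11,14,15}
X ∩ (Z ∩ X) = {1,2,3,10,11,14,15}
X \ (X ∩ (Z ∩ X)) = {4,6,8,9,12,13,16,17}
X ∩ Y = {1,2,3,4,6,9,10,13,14,16,17}
(X \ (X ∩ (Z ∩ X))) Δ (X ∩ Y) = {1,2,3,8,10,12,14}
Y ∩ Z = {1,2,3,10,14}
X \ (Y ∩ Z) = {4,6,8,9,11,12,13,15,16,17}
Y ∪ Z = {1,2,3,4,5,6,7,9,10,11,13,14,15,16,17}
(Y ∪ Z)' = {8,12}
X Δ (Y ∪ Z)' = {1,2,3,4,6,9,10,11,13,14,15,16,17}
(X \ (Y ∩ Z)) ∪ (X Δ (Y ∪ Z)') = {1,2,3,4,6,8,9,10,11,12,13,14,15,16,17}
((X \ (Y ∩ Z)) ∪ (X Δ (Y ∪ Z)')) ∪ Z = {1,2,3,4,6,8,9,10,11,12,13,14,15,16,17}
Every element of {1,2,3,8,10,12,14} is in {1,2,3,4,6,8,9,10,11,12,13,14,15,16,17}, so (X \ (X ∩ (Z ∩ X))) Δ (X ∩ Y) ⊆ ((X \ (Y ∩ Z)) ∪ (X Δ (Y ∪ Z)')) ∪ Z.

Yes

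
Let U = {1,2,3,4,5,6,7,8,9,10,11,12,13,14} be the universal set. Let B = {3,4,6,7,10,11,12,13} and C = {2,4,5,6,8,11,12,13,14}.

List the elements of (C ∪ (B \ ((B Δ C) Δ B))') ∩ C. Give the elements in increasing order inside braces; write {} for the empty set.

{2,4,5,6,8,11,12,13,14}

B Δ C = {2,3,5,7,8,10,14}
(B Δ C) Δ B = {2,4,5,6,8,11,12,13,14}
B \ ((B Δ C) Δ B) = {3,7,10}
(B \ ((B Δ C) Δ B))' = {1,2,4,5,6,8,9,11,12,13,14}
C ∪ (B \ ((B Δ C) Δ B))' = {1,2,4,5,6,8,9,11,12,13,14}
(C ∪ (B \ ((B Δ C) Δ B))') ∩ C = {2,4,5,6,8,11,12,13,14}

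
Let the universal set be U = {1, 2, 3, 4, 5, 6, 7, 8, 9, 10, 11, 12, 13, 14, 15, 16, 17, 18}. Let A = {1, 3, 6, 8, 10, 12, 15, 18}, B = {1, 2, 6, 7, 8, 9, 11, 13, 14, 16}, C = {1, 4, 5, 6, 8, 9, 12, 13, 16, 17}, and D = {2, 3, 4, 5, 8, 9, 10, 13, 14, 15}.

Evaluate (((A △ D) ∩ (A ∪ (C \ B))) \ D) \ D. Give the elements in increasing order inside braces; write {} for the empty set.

A △ D = {1, 2, 4, 5, 6, 9, 12, 13, 14, 18}
C \ B = {4, 5, 12, 17}
A ∪ (C \ B) = {1, 3, 4, 5, 6, 8, 10, 12, 15, 17, 18}
(A △ D) ∩ (A ∪ (C \ B)) = {1, 4, 5, 6, 12, 18}
((A △ D) ∩ (A ∪ (C \ B))) \ D = {1, 6, 12, 18}
(((A △ D) ∩ (A ∪ (C \ B))) \ D) \ D = {1, 6, 12, 18}

{1, 6, 12, 18}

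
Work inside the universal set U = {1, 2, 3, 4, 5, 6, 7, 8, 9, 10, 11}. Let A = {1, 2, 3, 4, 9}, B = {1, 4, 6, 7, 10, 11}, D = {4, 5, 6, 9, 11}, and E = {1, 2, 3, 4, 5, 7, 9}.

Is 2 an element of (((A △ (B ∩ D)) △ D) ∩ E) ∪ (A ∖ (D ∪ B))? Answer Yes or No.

Yes

2 ∉ B and 2 ∉ D, so 2 ∉ B ∩ D
2 ∈ A and 2 ∉ (B ∩ D), so 2 ∈ A △ (B ∩ D)
2 ∈ (A △ (B ∩ D)) and 2 ∉ D, so 2 ∈ (A △ (B ∩ D)) △ D
2 ∈ ((A △ (B ∩ D)) △ D) and 2 ∈ E, so 2 ∈ ((A △ (B ∩ D)) △ D) ∩ E
2 ∉ D and 2 ∉ B, so 2 ∉ D ∪ B
2 ∈ A and 2 ∉ (D ∪ B), so 2 ∈ A ∖ (D ∪ B)
2 ∈ (((A △ (B ∩ D)) △ D) ∩ E) and 2 ∈ (A ∖ (D ∪ B)), so 2 ∈ (((A △ (B ∩ D)) △ D) ∩ E) ∪ (A ∖ (D ∪ B))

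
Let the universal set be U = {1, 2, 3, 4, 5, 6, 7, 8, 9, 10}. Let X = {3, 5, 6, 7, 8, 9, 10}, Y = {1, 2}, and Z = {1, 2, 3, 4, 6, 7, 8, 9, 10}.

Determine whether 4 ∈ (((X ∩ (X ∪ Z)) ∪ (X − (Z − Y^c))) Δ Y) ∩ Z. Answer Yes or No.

4 ∉ X and 4 ∈ Z, so 4 ∈ X ∪ Z
4 ∉ X and 4 ∈ (X ∪ Z), so 4 ∉ X ∩ (X ∪ Z)
4 ∉ Y, so 4 ∈ Y^c
4 ∈ Z and 4 ∈ Y^c, so 4 ∉ Z − Y^c
4 ∉ X and 4 ∉ (Z − Y^c), so 4 ∉ X − (Z − Y^c)
4 ∉ (X ∩ (X ∪ Z)) and 4 ∉ (X − (Z − Y^c)), so 4 ∉ (X ∩ (X ∪ Z)) ∪ (X − (Z − Y^c))
4 ∉ ((X ∩ (X ∪ Z)) ∪ (X − (Z − Y^c))) and 4 ∉ Y, so 4 ∉ ((X ∩ (X ∪ Z)) ∪ (X − (Z − Y^c))) Δ Y
4 ∉ (((X ∩ (X ∪ Z)) ∪ (X − (Z − Y^c))) Δ Y) and 4 ∈ Z, so 4 ∉ (((X ∩ (X ∪ Z)) ∪ (X − (Z − Y^c))) Δ Y) ∩ Z

No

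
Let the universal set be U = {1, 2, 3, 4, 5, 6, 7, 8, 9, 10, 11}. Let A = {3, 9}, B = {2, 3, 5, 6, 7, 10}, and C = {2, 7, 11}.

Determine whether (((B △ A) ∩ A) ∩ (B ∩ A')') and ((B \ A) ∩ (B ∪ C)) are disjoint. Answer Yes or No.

Yes

B △ A = {2, 5, 6, 7, 9, 10}
(B △ A) ∩ A = {9}
A' = {1, 2, 4, 5, 6, 7, 8, 10, 11}
B ∩ A' = {2, 5, 6, 7, 10}
(B ∩ A')' = {1, 3, 4, 8, 9, 11}
((B △ A) ∩ A) ∩ (B ∩ A')' = {9}
B \ A = {2, 5, 6, 7, 10}
B ∪ C = {2, 3, 5, 6, 7, 10, 11}
(B \ A) ∩ (B ∪ C) = {2, 5, 6, 7, 10}
{9} and {2, 5, 6, 7, 10} share no elements.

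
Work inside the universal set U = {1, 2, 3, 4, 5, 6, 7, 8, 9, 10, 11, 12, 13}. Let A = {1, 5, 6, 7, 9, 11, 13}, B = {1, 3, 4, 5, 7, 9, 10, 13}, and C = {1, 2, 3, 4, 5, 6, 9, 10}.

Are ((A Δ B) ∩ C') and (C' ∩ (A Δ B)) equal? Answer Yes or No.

Yes

A Δ B = {3, 4, 6, 10, 11}
C' = {7, 8, 11, 12, 13}
(A Δ B) ∩ C' = {11}
C' ∩ (A Δ B) = {11}
Both equal {11}, so (A Δ B) ∩ C' = C' ∩ (A Δ B).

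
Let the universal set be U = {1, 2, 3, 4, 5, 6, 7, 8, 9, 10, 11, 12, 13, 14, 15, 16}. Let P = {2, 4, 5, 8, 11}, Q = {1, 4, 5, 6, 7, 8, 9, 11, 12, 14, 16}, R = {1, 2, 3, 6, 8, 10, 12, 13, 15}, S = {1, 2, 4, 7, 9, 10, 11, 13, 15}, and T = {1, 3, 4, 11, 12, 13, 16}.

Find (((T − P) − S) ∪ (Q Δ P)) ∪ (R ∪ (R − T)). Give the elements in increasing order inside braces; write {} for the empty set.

T − P = {1, 3, 12, 13, 16}
(T − P) − S = {3, 12, 16}
Q Δ P = {1, 2, 6, 7, 9, 12, 14, 16}
((T − P) − S) ∪ (Q Δ P) = {1, 2, 3, 6, 7, 9, 12, 14, 16}
R − T = {2, 6, 8, 10, 15}
R ∪ (R − T) = {1, 2, 3, 6, 8, 10, 12, 13, 15}
(((T − P) − S) ∪ (Q Δ P)) ∪ (R ∪ (R − T)) = {1, 2, 3, 6, 7, 8, 9, 10, 12, 13, 14, 15, 16}

{1, 2, 3, 6, 7, 8, 9, 10, 12, 13, 14, 15, 16}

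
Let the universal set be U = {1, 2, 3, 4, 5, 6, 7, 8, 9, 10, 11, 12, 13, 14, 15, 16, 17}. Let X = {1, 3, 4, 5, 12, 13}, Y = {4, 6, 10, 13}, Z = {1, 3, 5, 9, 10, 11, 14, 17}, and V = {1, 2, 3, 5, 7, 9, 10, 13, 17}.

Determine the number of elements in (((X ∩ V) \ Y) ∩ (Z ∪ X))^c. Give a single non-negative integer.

14

X ∩ V = {1, 3, 5, 13}
(X ∩ V) \ Y = {1, 3, 5}
Z ∪ X = {1, 3, 4, 5, 9, 10, 11, 12, 13, 14, 17}
((X ∩ V) \ Y) ∩ (Z ∪ X) = {1, 3, 5}
(((X ∩ V) \ Y) ∩ (Z ∪ X))^c = {2, 4, 6, 7, 8, 9, 10, 11, 12, 13, 14, 15, 16, 17}
|(((X ∩ V) \ Y) ∩ (Z ∪ X))^c| = 14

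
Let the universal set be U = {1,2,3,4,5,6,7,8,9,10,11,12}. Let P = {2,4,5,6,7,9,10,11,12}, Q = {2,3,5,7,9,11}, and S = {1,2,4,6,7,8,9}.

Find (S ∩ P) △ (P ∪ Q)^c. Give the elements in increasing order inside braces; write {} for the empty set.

S ∩ P = {2,4,6,7,9}
P ∪ Q = {2,3,4,5,6,7,9,10,11,12}
(P ∪ Q)^c = {1,8}
(S ∩ P) △ (P ∪ Q)^c = {1,2,4,6,7,8,9}

{1,2,4,6,7,8,9}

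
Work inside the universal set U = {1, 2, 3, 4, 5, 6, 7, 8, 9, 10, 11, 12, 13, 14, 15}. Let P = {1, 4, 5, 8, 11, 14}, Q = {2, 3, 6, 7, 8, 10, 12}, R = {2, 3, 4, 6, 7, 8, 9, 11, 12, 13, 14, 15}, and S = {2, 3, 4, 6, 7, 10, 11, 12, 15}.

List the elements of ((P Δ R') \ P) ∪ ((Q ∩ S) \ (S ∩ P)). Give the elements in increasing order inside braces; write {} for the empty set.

{2, 3, 6, 7, 10, 12}

R' = {1, 5, 10}
P Δ R' = {4, 8, 10, 11, 14}
(P Δ R') \ P = {10}
Q ∩ S = {2, 3, 6, 7, 10, 12}
S ∩ P = {4, 11}
(Q ∩ S) \ (S ∩ P) = {2, 3, 6, 7, 10, 12}
((P Δ R') \ P) ∪ ((Q ∩ S) \ (S ∩ P)) = {2, 3, 6, 7, 10, 12}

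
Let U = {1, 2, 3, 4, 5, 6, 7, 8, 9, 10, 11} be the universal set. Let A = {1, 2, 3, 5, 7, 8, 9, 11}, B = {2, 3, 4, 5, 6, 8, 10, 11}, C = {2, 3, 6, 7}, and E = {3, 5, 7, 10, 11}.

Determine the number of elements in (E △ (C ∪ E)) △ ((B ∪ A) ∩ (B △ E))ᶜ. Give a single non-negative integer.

C ∪ E = {2, 3, 5, 6, 7, 10, 11}
E △ (C ∪ E) = {2, 6}
B ∪ A = {1, 2, 3, 4, 5, 6, 7, 8, 9, 10, 11}
B △ E = {2, 4, 6, 7, 8}
(B ∪ A) ∩ (B △ E) = {2, 4, 6, 7, 8}
((B ∪ A) ∩ (B △ E))ᶜ = {1, 3, 5, 9, 10, 11}
(E △ (C ∪ E)) △ ((B ∪ A) ∩ (B △ E))ᶜ = {1, 2, 3, 5, 6, 9, 10, 11}
|(E △ (C ∪ E)) △ ((B ∪ A) ∩ (B △ E))ᶜ| = 8

8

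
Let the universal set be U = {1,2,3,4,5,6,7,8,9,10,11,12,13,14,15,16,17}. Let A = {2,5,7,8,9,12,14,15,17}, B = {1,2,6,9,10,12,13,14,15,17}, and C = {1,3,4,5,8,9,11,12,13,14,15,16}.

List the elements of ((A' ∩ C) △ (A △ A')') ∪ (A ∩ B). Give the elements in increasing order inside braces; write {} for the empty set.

{1,2,3,4,9,11,12,13,14,15,16,17}

A' = {1,3,4,6,10,11,13,16}
A' ∩ C = {1,3,4,11,13,16}
A △ A' = {1,2,3,4,5,6,7,8,9,10,11,12,13,14,15,16,17}
(A △ A')' = {}
(A' ∩ C) △ (A △ A')' = {1,3,4,11,13,16}
A ∩ B = {2,9,12,14,15,17}
((A' ∩ C) △ (A △ A')') ∪ (A ∩ B) = {1,2,3,4,9,11,12,13,14,15,16,17}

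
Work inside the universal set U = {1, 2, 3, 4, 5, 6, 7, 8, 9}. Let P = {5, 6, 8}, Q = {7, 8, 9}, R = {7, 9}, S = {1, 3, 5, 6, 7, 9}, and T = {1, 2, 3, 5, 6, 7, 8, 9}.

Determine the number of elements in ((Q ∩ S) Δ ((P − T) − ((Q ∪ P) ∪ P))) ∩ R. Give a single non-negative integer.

2

Q ∩ S = {7, 9}
P − T = {}
Q ∪ P = {5, 6, 7, 8, 9}
(Q ∪ P) ∪ P = {5, 6, 7, 8, 9}
(P − T) − ((Q ∪ P) ∪ P) = {}
(Q ∩ S) Δ ((P − T) − ((Q ∪ P) ∪ P)) = {7, 9}
((Q ∩ S) Δ ((P − T) − ((Q ∪ P) ∪ P))) ∩ R = {7, 9}
|((Q ∩ S) Δ ((P − T) − ((Q ∪ P) ∪ P))) ∩ R| = 2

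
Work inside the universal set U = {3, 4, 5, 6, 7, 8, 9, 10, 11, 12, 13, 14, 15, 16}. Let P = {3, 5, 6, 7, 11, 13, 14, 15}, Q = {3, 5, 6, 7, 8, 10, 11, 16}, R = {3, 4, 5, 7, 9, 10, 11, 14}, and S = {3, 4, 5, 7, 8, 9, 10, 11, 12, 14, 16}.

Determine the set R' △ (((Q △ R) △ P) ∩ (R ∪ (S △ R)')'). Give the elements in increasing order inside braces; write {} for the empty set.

{6, 12, 13, 15}

R' = {6, 8, 12, 13, 15, 16}
Q △ R = {4, 6, 8, 9, 14, 16}
(Q △ R) △ P = {3, 4, 5, 7, 8, 9, 11, 13, 15, 16}
S △ R = {8, 12, 16}
(S △ R)' = {3, 4, 5, 6, 7, 9, 10, 11, 13, 14, 15}
R ∪ (S △ R)' = {3, 4, 5, 6, 7, 9, 10, 11, 13, 14, 15}
(R ∪ (S △ R)')' = {8, 12, 16}
((Q △ R) △ P) ∩ (R ∪ (S △ R)')' = {8, 16}
R' △ (((Q △ R) △ P) ∩ (R ∪ (S △ R)')') = {6, 12, 13, 15}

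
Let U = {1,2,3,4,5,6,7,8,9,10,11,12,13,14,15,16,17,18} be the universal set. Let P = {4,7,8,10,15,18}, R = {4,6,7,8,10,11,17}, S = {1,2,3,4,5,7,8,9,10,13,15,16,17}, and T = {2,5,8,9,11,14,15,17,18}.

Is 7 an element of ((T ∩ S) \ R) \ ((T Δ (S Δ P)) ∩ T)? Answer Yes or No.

No

7 ∉ T and 7 ∈ S, so 7 ∉ T ∩ S
7 ∉ (T ∩ S) and 7 ∈ R, so 7 ∉ (T ∩ S) \ R
7 ∈ S and 7 ∈ P, so 7 ∉ S Δ P
7 ∉ T and 7 ∉ (S Δ P), so 7 ∉ T Δ (S Δ P)
7 ∉ (T Δ (S Δ P)) and 7 ∉ T, so 7 ∉ (T Δ (S Δ P)) ∩ T
7 ∉ ((T ∩ S) \ R) and 7 ∉ ((T Δ (S Δ P)) ∩ T), so 7 ∉ ((T ∩ S) \ R) \ ((T Δ (S Δ P)) ∩ T)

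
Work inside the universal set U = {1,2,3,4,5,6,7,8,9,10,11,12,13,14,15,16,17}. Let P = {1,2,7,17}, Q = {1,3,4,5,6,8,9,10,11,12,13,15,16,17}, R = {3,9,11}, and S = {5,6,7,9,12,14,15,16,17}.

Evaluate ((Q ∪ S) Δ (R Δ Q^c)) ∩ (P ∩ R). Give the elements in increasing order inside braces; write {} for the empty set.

Q ∪ S = {1,3,4,5,6,7,8,9,10,11,12,13,14,15,16,17}
Q^c = {2,7,14}
R Δ Q^c = {2,3,7,9,11,14}
(Q ∪ S) Δ (R Δ Q^c) = {1,2,4,5,6,8,10,12,13,15,16,17}
P ∩ R = {}
((Q ∪ S) Δ (R Δ Q^c)) ∩ (P ∩ R) = {}

{}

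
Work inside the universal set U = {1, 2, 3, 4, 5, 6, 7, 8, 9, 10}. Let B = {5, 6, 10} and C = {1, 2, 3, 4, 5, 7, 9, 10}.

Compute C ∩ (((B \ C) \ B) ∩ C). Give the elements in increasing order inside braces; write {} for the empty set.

{}

B \ C = {6}
(B \ C) \ B = {}
((B \ C) \ B) ∩ C = {}
C ∩ (((B \ C) \ B) ∩ C) = {}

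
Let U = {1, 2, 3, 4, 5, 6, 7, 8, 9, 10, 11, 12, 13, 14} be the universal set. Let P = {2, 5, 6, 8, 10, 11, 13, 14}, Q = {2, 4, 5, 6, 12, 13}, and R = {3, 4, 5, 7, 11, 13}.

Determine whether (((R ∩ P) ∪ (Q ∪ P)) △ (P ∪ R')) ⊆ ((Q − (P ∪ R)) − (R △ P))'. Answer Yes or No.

Yes

R ∩ P = {5, 11, 13}
Q ∪ P = {2, 4, 5, 6, 8, 10, 11, 12, 13, 14}
(R ∩ P) ∪ (Q ∪ P) = {2, 4, 5, 6, 8, 10, 11, 12, 13, 14}
R' = {1, 2, 6, 8, 9, 10, 12, 14}
P ∪ R' = {1, 2, 5, 6, 8, 9, 10, 11, 12, 13, 14}
((R ∩ P) ∪ (Q ∪ P)) △ (P ∪ R') = {1, 4, 9}
P ∪ R = {2, 3, 4, 5, 6, 7, 8, 10, 11, 13, 14}
Q − (P ∪ R) = {12}
R △ P = {2, 3, 4, 6, 7, 8, 10, 14}
(Q − (P ∪ R)) − (R △ P) = {12}
((Q − (P ∪ R)) − (R △ P))' = {1, 2, 3, 4, 5, 6, 7, 8, 9, 10, 11, 13, 14}
Every element of {1, 4, 9} is in {1, 2, 3, 4, 5, 6, 7, 8, 9, 10, 11, 13, 14}, so ((R ∩ P) ∪ (Q ∪ P)) △ (P ∪ R') ⊆ ((Q − (P ∪ R)) − (R △ P))'.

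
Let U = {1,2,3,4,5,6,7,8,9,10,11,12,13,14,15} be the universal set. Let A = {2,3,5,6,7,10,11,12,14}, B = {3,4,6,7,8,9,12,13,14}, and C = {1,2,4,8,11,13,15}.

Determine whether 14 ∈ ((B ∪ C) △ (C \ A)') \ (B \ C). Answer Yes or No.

14 ∈ B and 14 ∉ C, so 14 ∈ B ∪ C
14 ∉ C and 14 ∈ A, so 14 ∉ C \ A
14 ∈ (C \ A)' since 14 ∉ (C \ A)
14 ∈ (B ∪ C) and 14 ∈ (C \ A)', so 14 ∉ (B ∪ C) △ (C \ A)'
14 ∈ B and 14 ∉ C, so 14 ∈ B \ C
14 ∉ ((B ∪ C) △ (C \ A)') and 14 ∈ (B \ C), so 14 ∉ ((B ∪ C) △ (C \ A)') \ (B \ C)

No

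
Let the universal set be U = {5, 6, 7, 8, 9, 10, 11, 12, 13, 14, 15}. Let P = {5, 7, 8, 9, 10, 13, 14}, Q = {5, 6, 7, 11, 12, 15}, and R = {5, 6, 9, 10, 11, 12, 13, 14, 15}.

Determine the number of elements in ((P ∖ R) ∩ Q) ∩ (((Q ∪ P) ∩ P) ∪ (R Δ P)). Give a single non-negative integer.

1

P ∖ R = {7, 8}
(P ∖ R) ∩ Q = {7}
Q ∪ P = {5, 6, 7, 8, 9, 10, 11, 12, 13, 14, 15}
(Q ∪ P) ∩ P = {5, 7, 8, 9, 10, 13, 14}
R Δ P = {6, 7, 8, 11, 12, 15}
((Q ∪ P) ∩ P) ∪ (R Δ P) = {5, 6, 7, 8, 9, 10, 11, 12, 13, 14, 15}
((P ∖ R) ∩ Q) ∩ (((Q ∪ P) ∩ P) ∪ (R Δ P)) = {7}
|((P ∖ R) ∩ Q) ∩ (((Q ∪ P) ∩ P) ∪ (R Δ P))| = 1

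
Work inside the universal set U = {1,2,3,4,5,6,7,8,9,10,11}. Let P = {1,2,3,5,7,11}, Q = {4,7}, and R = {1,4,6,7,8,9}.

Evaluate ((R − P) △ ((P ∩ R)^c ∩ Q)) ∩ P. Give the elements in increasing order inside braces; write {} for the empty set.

{}

R − P = {4,6,8,9}
P ∩ R = {1,7}
(P ∩ R)^c = {2,3,4,5,6,8,9,10,11}
(P ∩ R)^c ∩ Q = {4}
(R − P) △ ((P ∩ R)^c ∩ Q) = {6,8,9}
((R − P) △ ((P ∩ R)^c ∩ Q)) ∩ P = {}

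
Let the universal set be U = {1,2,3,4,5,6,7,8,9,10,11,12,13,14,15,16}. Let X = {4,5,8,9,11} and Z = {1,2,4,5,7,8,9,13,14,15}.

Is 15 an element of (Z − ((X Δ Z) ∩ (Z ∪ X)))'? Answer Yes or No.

15 ∉ X and 15 ∈ Z, so 15 ∈ X Δ Z
15 ∈ Z and 15 ∉ X, so 15 ∈ Z ∪ X
15 ∈ (X Δ Z) and 15 ∈ (Z ∪ X), so 15 ∈ (X Δ Z) ∩ (Z ∪ X)
15 ∈ Z and 15 ∈ ((X Δ Z) ∩ (Z ∪ X)), so 15 ∉ Z − ((X Δ Z) ∩ (Z ∪ X))
15 ∈ (Z − ((X Δ Z) ∩ (Z ∪ X)))' since 15 ∉ (Z − ((X Δ Z) ∩ (Z ∪ X)))

Yes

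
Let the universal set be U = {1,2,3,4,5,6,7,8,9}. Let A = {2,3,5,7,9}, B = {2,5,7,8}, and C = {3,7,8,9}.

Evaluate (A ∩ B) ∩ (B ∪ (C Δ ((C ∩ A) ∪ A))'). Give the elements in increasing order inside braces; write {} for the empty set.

A ∩ B = {2,5,7}
C ∩ A = {3,7,9}
(C ∩ A) ∪ A = {2,3,5,7,9}
C Δ ((C ∩ A) ∪ A) = {2,5,8}
(C Δ ((C ∩ A) ∪ A))' = {1,3,4,6,7,9}
B ∪ (C Δ ((C ∩ A) ∪ A))' = {1,2,3,4,5,6,7,8,9}
(A ∩ B) ∩ (B ∪ (C Δ ((C ∩ A) ∪ A))') = {2,5,7}

{2,5,7}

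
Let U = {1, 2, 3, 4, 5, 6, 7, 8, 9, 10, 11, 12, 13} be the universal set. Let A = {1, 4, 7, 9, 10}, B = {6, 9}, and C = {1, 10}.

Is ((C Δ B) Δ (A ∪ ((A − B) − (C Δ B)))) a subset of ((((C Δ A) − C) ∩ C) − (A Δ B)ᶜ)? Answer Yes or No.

C Δ B = {1, 6, 9, 10}
A − B = {1, 4, 7, 10}
(A − B) − (C Δ B) = {4, 7}
A ∪ ((A − B) − (C Δ B)) = {1, 4, 7, 9, 10}
(C Δ B) Δ (A ∪ ((A − B) − (C Δ B))) = {4, 6, 7}
C Δ A = {4, 7, 9}
(C Δ A) − C = {4, 7, 9}
((C Δ A) − C) ∩ C = {}
A Δ B = {1, 4, 6, 7, 10}
(A Δ B)ᶜ = {2, 3, 5, 8, 9, 11, 12, 13}
(((C Δ A) − C) ∩ C) − (A Δ B)ᶜ = {}
4 ∈ (C Δ B) Δ (A ∪ ((A − B) − (C Δ B))) but 4 ∉ (((C Δ A) − C) ∩ C) − (A Δ B)ᶜ, so the inclusion fails.

No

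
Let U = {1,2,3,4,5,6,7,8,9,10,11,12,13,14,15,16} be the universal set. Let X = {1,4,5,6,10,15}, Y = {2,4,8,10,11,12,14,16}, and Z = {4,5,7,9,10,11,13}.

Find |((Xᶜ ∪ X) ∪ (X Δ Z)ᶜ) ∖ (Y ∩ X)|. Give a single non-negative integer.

14

Xᶜ = {2,3,7,8,9,11,12,13,14,16}
Xᶜ ∪ X = {1,2,3,4,5,6,7,8,9,10,11,12,13,14,15,16}
X Δ Z = {1,6,7,9,11,13,15}
(X Δ Z)ᶜ = {2,3,4,5,8,10,12,14,16}
(Xᶜ ∪ X) ∪ (X Δ Z)ᶜ = {1,2,3,4,5,6,7,8,9,10,11,12,13,14,15,16}
Y ∩ X = {4,10}
((Xᶜ ∪ X) ∪ (X Δ Z)ᶜ) ∖ (Y ∩ X) = {1,2,3,5,6,7,8,9,11,12,13,14,15,16}
|((Xᶜ ∪ X) ∪ (X Δ Z)ᶜ) ∖ (Y ∩ X)| = 14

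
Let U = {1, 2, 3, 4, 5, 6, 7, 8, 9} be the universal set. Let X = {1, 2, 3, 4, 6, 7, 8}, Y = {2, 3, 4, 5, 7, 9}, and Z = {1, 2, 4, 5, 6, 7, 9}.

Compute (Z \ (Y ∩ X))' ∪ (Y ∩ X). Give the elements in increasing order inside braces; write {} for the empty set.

{2, 3, 4, 7, 8}

Y ∩ X = {2, 3, 4, 7}
Z \ (Y ∩ X) = {1, 5, 6, 9}
(Z \ (Y ∩ X))' = {2, 3, 4, 7, 8}
(Z \ (Y ∩ X))' ∪ (Y ∩ X) = {2, 3, 4, 7, 8}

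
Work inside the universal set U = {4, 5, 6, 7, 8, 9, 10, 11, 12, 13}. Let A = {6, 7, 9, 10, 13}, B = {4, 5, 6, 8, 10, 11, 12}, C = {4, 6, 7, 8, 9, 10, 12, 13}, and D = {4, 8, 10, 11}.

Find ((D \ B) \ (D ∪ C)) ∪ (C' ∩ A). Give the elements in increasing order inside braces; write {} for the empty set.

{}

D \ B = {}
D ∪ C = {4, 6, 7, 8, 9, 10, 11, 12, 13}
(D \ B) \ (D ∪ C) = {}
C' = {5, 11}
C' ∩ A = {}
((D \ B) \ (D ∪ C)) ∪ (C' ∩ A) = {}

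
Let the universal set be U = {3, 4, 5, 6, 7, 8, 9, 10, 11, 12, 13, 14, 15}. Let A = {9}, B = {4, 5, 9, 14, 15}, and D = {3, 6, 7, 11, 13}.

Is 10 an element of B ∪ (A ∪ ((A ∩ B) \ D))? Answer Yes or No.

10 ∉ A and 10 ∉ B, so 10 ∉ A ∩ B
10 ∉ (A ∩ B) and 10 ∉ D, so 10 ∉ (A ∩ B) \ D
10 ∉ A and 10 ∉ ((A ∩ B) \ D), so 10 ∉ A ∪ ((A ∩ B) \ D)
10 ∉ B and 10 ∉ (A ∪ ((A ∩ B) \ D)), so 10 ∉ B ∪ (A ∪ ((A ∩ B) \ D))

No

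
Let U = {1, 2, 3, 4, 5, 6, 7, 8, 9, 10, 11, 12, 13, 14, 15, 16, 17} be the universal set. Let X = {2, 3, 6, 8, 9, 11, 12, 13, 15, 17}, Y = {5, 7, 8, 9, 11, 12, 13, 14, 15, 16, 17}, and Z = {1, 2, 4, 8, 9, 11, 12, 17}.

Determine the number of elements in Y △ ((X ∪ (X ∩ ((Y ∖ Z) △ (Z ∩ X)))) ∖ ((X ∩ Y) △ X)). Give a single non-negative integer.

Y ∖ Z = {5, 7, 13, 14, 15, 16}
Z ∩ X = {2, 8, 9, 11, 12, 17}
(Y ∖ Z) △ (Z ∩ X) = {2, 5, 7, 8, 9, 11, 12, 13, 14, 15, 16, 17}
X ∩ ((Y ∖ Z) △ (Z ∩ X)) = {2, 8, 9, 11, 12, 13, 15, 17}
X ∪ (X ∩ ((Y ∖ Z) △ (Z ∩ X))) = {2, 3, 6, 8, 9, 11, 12, 13, 15, 17}
X ∩ Y = {8, 9, 11, 12, 13, 15, 17}
(X ∩ Y) △ X = {2, 3, 6}
(X ∪ (X ∩ ((Y ∖ Z) △ (Z ∩ X)))) ∖ ((X ∩ Y) △ X) = {8, 9, 11, 12, 13, 15, 17}
Y △ ((X ∪ (X ∩ ((Y ∖ Z) △ (Z ∩ X)))) ∖ ((X ∩ Y) △ X)) = {5, 7, 14, 16}
|Y △ ((X ∪ (X ∩ ((Y ∖ Z) △ (Z ∩ X)))) ∖ ((X ∩ Y) △ X))| = 4

4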